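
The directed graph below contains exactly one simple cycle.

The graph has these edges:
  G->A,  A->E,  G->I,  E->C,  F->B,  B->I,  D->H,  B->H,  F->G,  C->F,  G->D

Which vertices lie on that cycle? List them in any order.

A, C, E, F, G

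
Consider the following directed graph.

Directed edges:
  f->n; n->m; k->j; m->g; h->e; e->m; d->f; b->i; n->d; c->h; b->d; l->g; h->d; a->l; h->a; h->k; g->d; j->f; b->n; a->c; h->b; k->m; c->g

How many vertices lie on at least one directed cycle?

8

A vertex is on a directed cycle iff it belongs to a strongly connected component of size ≥ 2 (or has a self-loop).
The vertices on cycles are {a, c, d, f, g, h, m, n} — 8 in total.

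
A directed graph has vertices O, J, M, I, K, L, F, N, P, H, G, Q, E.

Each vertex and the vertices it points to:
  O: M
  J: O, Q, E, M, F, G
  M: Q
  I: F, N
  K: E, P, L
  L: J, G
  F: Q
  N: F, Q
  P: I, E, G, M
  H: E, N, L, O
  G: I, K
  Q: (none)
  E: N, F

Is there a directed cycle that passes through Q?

No

Q lies on a cycle iff there is a path from Q back to itself.
Exploring from Q, it never reaches itself; equivalently, its strongly connected component is a singleton.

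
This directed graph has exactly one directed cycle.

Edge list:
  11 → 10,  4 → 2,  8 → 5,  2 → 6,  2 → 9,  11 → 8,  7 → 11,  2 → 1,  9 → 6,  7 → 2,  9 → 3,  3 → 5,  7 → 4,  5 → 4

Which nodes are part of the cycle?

2, 3, 4, 5, 9

DFS with gray/black marking from 2:
2 gray
  1 gray
  1 black
  6 gray
  6 black
  9 gray
    3 gray
      5 gray
        4 gray
          4→2: 2 is gray → back edge
Back edge closes the cycle 2 → 9 → 3 → 5 → 4 → 2; its vertices are {2, 3, 4, 5, 9}.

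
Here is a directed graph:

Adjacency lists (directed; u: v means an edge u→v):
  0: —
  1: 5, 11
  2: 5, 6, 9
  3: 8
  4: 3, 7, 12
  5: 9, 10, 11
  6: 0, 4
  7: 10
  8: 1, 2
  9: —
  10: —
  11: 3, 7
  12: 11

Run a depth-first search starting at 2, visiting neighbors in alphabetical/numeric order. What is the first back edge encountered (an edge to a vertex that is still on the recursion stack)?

1→5

DFS from 2 (visiting neighbors in alphabetical/numeric order); mark gray on enter, black on exit:
2 gray
  5 gray
    9 gray
    9 black
    10 gray
    10 black
    11 gray
      3 gray
        8 gray
          1 gray
            1→5: 5 is gray → back edge
First back edge: 1 → 5.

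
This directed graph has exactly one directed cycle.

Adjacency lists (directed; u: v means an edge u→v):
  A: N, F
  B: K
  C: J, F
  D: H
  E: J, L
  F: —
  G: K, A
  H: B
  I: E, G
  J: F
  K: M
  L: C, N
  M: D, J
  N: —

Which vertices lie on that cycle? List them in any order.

B, D, H, K, M

DFS with gray/black marking from K:
K gray
  M gray
    D gray
      H gray
        B gray
          B→K: K is gray → back edge
Back edge closes the cycle K → M → D → H → B → K; its vertices are {B, D, H, K, M}.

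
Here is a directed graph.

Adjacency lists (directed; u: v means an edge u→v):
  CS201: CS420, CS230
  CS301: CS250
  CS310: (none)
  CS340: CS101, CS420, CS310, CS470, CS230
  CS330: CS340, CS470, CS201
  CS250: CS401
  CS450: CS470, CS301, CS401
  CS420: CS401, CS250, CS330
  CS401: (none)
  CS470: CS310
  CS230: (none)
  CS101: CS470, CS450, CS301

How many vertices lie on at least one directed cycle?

4

A vertex is on a directed cycle iff it belongs to a strongly connected component of size ≥ 2 (or has a self-loop).
The vertices on cycles are {CS201, CS330, CS340, CS420} — 4 in total.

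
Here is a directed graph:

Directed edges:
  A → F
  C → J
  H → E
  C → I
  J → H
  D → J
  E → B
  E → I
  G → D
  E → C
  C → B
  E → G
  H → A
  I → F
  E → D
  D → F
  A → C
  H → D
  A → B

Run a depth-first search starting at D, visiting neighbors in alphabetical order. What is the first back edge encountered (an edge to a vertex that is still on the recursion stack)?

C→J

DFS from D (visiting neighbors in alphabetical order); mark gray on enter, black on exit:
D gray
  F gray
  F black
  J gray
    H gray
      A gray
        B gray
        B black
        C gray
          C→B: B black — skip
          I gray
            I→F: F black — skip
          I black
          C→J: J is gray → back edge
First back edge: C → J.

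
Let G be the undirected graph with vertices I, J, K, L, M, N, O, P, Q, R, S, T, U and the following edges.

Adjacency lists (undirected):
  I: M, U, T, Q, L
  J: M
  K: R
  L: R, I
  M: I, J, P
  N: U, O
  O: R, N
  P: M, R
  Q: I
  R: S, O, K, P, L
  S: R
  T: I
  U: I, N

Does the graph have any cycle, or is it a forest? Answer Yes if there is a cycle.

DFS, tracking each vertex's parent; an edge to a visited non-parent vertex closes a cycle.
Start from S:
visit S (parent –)
  visit R (parent S)
    R–S: parent, skip
    visit O (parent R)
      O–R: parent, skip
      visit N (parent O)
        visit U (parent N)
          visit I (parent U)
            visit M (parent I)
              M–I: parent, skip
              visit J (parent M)
                J–M: parent, skip
              visit P (parent M)
                P–M: parent, skip
                P–R: R visited and ≠ parent → cycle
Cycle: R – O – N – U – I – M – P – R.

Yes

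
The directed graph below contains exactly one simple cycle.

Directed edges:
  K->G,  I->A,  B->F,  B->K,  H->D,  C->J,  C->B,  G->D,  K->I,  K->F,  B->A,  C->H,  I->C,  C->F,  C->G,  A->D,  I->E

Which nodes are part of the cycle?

B, C, I, K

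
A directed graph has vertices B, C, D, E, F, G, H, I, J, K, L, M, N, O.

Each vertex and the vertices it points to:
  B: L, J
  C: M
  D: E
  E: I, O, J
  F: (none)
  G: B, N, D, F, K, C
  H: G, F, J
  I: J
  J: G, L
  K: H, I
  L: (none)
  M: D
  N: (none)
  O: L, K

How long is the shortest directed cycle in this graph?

3

For each vertex v, BFS finds the shortest path from v back to v.
The shortest such closed walk is G → K → H → G, length 3.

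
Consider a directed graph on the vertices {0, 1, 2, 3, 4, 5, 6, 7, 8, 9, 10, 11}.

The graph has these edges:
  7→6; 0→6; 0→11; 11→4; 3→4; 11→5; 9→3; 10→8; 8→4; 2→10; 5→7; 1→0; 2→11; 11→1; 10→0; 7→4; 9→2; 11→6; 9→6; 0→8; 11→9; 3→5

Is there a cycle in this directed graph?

Yes

DFS with white/gray/black marking, starting from 1:
1 gray
  0 gray
    6 gray
    6 black
    11 gray
      4 gray
      4 black
      11→6: 6 black — skip
      5 gray
        7 gray
          7→6: 6 black — skip
          7→4: 4 black — skip
        7 black
      5 black
      11→1: 1 is gray → back edge
Back edge found, so a cycle exists: 1 → 0 → 11 → 1.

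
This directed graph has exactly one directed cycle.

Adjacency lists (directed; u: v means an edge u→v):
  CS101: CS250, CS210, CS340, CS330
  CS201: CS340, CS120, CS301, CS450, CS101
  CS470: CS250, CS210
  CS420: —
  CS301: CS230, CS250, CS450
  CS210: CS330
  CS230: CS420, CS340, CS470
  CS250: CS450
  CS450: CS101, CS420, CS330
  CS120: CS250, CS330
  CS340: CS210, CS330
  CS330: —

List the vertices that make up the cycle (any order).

DFS with gray/black marking from CS450:
CS450 gray
  CS101 gray
    CS250 gray
      CS250→CS450: CS450 is gray → back edge
Back edge closes the cycle CS450 → CS101 → CS250 → CS450; its vertices are {CS101, CS250, CS450}.

CS101, CS250, CS450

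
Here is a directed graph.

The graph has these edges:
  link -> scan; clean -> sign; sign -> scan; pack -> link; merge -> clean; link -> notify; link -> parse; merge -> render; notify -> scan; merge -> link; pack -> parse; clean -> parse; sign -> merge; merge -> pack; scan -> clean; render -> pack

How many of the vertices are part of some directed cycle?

8

A vertex is on a directed cycle iff it belongs to a strongly connected component of size ≥ 2 (or has a self-loop).
The vertices on cycles are {link, pack, scan, sign, clean, merge, notify, render} — 8 in total.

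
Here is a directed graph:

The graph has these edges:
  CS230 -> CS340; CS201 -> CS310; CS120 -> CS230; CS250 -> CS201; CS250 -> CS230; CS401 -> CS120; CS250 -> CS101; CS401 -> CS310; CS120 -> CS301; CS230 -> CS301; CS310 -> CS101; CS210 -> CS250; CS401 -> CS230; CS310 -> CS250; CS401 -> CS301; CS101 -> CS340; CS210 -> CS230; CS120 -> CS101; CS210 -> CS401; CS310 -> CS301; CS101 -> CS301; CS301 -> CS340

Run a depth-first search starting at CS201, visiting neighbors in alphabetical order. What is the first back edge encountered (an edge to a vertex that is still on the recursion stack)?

DFS from CS201 (visiting neighbors in alphabetical order); mark gray on enter, black on exit:
CS201 gray
  CS310 gray
    CS101 gray
      CS301 gray
        CS340 gray
        CS340 black
      CS301 black
      CS101→CS340: CS340 black — skip
    CS101 black
    CS250 gray
      CS250→CS101: CS101 black — skip
      CS250→CS201: CS201 is gray → back edge
First back edge: CS250 → CS201.

CS250→CS201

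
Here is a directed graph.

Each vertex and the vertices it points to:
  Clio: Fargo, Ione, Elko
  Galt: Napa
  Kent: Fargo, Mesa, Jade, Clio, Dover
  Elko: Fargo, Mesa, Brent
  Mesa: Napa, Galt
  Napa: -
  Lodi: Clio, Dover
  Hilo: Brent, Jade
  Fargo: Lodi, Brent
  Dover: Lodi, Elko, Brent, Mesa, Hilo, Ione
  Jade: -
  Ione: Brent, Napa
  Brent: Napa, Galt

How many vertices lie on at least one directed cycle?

5

A vertex is on a directed cycle iff it belongs to a strongly connected component of size ≥ 2 (or has a self-loop).
The vertices on cycles are {Clio, Elko, Lodi, Dover, Fargo} — 5 in total.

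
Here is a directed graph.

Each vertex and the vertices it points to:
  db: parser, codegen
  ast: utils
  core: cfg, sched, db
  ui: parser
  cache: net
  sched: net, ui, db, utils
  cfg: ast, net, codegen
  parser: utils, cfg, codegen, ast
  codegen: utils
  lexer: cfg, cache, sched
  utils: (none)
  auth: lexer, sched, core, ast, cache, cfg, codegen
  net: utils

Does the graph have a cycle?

No

DFS with white/gray/black marking, starting from sched:
sched gray
  net gray
    utils gray
    utils black
  net black
  ui gray
    parser gray
      parser→utils: utils black — skip
      cfg gray
        ast gray
          ast→utils: utils black — skip
        ast black
        cfg→net: net black — skip
        codegen gray
          codegen→utils: utils black — skip
        codegen black
      cfg black
      parser→codegen: codegen black — skip
      parser→ast: ast black — skip
    parser black
  ui black
  db gray
    db→parser: parser black — skip
    db→codegen: codegen black — skip
  db black
  sched→utils: utils black — skip
sched black
core gray
  core→cfg: cfg black — skip
  core→sched: sched black — skip
  core→db: db black — skip
core black
cache gray
  cache→net: net black — skip
cache black
lexer gray
  lexer→cfg: cfg black — skip
  lexer→cache: cache black — skip
  lexer→sched: sched black — skip
lexer black
auth gray
  auth→lexer: lexer black — skip
  auth→sched: sched black — skip
  auth→core: core black — skip
  auth→ast: ast black — skip
  auth→cache: cache black — skip
  auth→cfg: cfg black — skip
  auth→codegen: codegen black — skip
auth black
Every edge goes to a white or black vertex — no back edge, so the graph is acyclic.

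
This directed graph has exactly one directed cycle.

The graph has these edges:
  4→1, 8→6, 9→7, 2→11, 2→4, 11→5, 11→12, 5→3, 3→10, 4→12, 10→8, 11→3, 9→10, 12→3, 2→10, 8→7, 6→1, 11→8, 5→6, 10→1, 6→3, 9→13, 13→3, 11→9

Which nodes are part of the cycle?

DFS with gray/black marking from 8:
8 gray
  6 gray
    3 gray
      10 gray
        1 gray
        1 black
        10→8: 8 is gray → back edge
Back edge closes the cycle 8 → 6 → 3 → 10 → 8; its vertices are {3, 6, 8, 10}.

3, 6, 8, 10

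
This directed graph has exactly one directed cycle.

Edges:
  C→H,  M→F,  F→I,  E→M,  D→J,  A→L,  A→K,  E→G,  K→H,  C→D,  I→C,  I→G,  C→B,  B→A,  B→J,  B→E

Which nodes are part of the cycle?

B, C, E, F, I, M

DFS with gray/black marking from C:
C gray
  D gray
    J gray
    J black
  D black
  B gray
    A gray
      L gray
      L black
      K gray
        H gray
        H black
      K black
    A black
    E gray
      M gray
        F gray
          I gray
            I→C: C is gray → back edge
Back edge closes the cycle C → B → E → M → F → I → C; its vertices are {B, C, E, F, I, M}.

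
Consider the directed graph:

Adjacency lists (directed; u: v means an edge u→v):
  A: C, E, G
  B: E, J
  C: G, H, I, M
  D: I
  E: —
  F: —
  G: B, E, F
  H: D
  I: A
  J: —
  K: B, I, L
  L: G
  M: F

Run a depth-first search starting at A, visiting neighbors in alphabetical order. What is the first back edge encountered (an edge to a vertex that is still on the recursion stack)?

I→A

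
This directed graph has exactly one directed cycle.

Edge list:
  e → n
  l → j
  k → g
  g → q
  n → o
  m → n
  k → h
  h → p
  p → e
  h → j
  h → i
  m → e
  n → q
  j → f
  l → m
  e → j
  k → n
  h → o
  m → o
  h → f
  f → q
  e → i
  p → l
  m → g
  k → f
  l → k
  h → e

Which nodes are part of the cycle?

DFS with gray/black marking from h:
h gray
  o gray
  o black
  f gray
    q gray
    q black
  f black
  j gray
    j→f: f black — skip
  j black
  p gray
    l gray
      l→j: j black — skip
      m gray
        e gray
          n gray
            n→o: o black — skip
            n→q: q black — skip
          n black
          e→j: j black — skip
          i gray
          i black
        e black
        m→o: o black — skip
        m→n: n black — skip
        g gray
          g→q: q black — skip
        g black
      m black
      k gray
        k→n: n black — skip
        k→h: h is gray → back edge
Back edge closes the cycle h → p → l → k → h; its vertices are {h, k, l, p}.

h, k, l, p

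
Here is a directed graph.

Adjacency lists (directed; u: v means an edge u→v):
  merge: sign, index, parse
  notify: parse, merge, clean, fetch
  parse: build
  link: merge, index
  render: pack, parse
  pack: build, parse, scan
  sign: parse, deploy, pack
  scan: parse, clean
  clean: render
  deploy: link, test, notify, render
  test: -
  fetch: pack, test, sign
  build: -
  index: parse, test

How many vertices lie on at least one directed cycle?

10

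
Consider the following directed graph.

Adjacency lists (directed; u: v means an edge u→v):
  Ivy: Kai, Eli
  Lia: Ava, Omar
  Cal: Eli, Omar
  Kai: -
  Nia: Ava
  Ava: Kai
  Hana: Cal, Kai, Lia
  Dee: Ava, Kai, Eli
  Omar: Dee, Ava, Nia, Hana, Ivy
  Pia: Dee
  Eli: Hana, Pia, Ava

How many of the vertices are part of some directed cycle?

A vertex is on a directed cycle iff it belongs to a strongly connected component of size ≥ 2 (or has a self-loop).
The vertices on cycles are {Cal, Dee, Eli, Ivy, Lia, Pia, Hana, Omar} — 8 in total.

8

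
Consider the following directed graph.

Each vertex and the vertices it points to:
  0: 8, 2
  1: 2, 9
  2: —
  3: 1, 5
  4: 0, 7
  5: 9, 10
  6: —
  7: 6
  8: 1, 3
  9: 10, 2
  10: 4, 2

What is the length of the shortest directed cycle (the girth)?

6

For each vertex v, BFS finds the shortest path from v back to v.
The shortest such closed walk is 4 → 0 → 8 → 3 → 5 → 10 → 4, length 6.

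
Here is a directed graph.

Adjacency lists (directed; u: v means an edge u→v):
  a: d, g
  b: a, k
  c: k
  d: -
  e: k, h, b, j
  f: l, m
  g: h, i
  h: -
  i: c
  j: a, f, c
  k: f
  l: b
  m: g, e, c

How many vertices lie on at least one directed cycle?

A vertex is on a directed cycle iff it belongs to a strongly connected component of size ≥ 2 (or has a self-loop).
The vertices on cycles are {a, b, c, e, f, g, i, j, k, l, m} — 11 in total.

11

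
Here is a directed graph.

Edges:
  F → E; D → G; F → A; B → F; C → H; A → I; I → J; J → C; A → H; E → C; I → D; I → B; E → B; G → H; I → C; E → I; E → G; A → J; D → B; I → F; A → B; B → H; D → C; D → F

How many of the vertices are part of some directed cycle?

A vertex is on a directed cycle iff it belongs to a strongly connected component of size ≥ 2 (or has a self-loop).
The vertices on cycles are {A, B, D, E, F, I} — 6 in total.

6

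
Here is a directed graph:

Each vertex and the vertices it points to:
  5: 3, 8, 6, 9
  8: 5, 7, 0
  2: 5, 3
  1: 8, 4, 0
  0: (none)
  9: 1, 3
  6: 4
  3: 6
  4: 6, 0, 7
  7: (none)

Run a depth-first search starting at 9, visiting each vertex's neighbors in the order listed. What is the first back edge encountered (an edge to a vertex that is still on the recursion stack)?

DFS from 9 (visiting each vertex's neighbors in the order listed); mark gray on enter, black on exit:
9 gray
  1 gray
    8 gray
      5 gray
        3 gray
          6 gray
            4 gray
              4→6: 6 is gray → back edge
First back edge: 4 → 6.

4→6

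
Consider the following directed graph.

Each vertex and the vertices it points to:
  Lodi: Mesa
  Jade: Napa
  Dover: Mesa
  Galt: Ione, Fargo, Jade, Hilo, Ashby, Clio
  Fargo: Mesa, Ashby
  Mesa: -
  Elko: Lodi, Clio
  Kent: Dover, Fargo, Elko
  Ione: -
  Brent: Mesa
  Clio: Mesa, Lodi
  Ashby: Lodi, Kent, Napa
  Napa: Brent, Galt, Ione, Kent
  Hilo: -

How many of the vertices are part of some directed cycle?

A vertex is on a directed cycle iff it belongs to a strongly connected component of size ≥ 2 (or has a self-loop).
The vertices on cycles are {Galt, Jade, Kent, Napa, Ashby, Fargo} — 6 in total.

6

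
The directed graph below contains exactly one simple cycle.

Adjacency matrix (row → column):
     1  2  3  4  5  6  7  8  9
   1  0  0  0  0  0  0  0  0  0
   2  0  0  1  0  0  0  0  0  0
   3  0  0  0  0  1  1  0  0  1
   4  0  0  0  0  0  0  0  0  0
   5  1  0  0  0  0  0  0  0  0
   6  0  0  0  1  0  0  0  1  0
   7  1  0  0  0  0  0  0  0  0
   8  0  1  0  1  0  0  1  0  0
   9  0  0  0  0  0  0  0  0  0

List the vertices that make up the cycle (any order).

DFS with gray/black marking from 2:
2 gray
  3 gray
    9 gray
    9 black
    6 gray
      4 gray
      4 black
      8 gray
        7 gray
          1 gray
          1 black
        7 black
        8→2: 2 is gray → back edge
Back edge closes the cycle 2 → 3 → 6 → 8 → 2; its vertices are {2, 3, 6, 8}.

2, 3, 6, 8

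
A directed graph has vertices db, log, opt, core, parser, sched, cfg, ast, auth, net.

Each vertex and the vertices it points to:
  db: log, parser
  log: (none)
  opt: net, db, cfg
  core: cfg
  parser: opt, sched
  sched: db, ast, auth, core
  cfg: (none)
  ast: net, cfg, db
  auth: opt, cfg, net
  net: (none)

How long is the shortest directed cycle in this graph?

For each vertex v, BFS finds the shortest path from v back to v.
The shortest such closed walk is db → parser → opt → db, length 3.

3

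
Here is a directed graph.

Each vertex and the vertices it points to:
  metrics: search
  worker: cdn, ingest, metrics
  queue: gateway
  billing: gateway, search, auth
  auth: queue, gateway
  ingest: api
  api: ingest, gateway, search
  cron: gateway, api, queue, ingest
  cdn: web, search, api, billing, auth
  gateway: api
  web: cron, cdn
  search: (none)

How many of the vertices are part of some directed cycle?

5

A vertex is on a directed cycle iff it belongs to a strongly connected component of size ≥ 2 (or has a self-loop).
The vertices on cycles are {api, cdn, web, ingest, gateway} — 5 in total.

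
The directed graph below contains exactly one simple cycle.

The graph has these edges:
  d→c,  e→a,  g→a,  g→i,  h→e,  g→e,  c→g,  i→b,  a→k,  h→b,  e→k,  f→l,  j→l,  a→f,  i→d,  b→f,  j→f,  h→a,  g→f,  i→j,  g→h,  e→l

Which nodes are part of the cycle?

DFS with gray/black marking from g:
g gray
  h gray
    a gray
      k gray
      k black
      f gray
        l gray
        l black
      f black
    a black
    b gray
      b→f: f black — skip
    b black
    e gray
      e→l: l black — skip
      e→a: a black — skip
      e→k: k black — skip
    e black
  h black
  g→a: a black — skip
  g→f: f black — skip
  g→e: e black — skip
  i gray
    j gray
      j→l: l black — skip
      j→f: f black — skip
    j black
    i→b: b black — skip
    d gray
      c gray
        c→g: g is gray → back edge
Back edge closes the cycle g → i → d → c → g; its vertices are {c, d, g, i}.

c, d, g, i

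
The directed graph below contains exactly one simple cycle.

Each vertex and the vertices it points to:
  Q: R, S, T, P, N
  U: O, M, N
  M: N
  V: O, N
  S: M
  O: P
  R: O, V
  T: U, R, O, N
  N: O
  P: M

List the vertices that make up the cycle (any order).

M, N, O, P

DFS with gray/black marking from P:
P gray
  M gray
    N gray
      O gray
        O→P: P is gray → back edge
Back edge closes the cycle P → M → N → O → P; its vertices are {M, N, O, P}.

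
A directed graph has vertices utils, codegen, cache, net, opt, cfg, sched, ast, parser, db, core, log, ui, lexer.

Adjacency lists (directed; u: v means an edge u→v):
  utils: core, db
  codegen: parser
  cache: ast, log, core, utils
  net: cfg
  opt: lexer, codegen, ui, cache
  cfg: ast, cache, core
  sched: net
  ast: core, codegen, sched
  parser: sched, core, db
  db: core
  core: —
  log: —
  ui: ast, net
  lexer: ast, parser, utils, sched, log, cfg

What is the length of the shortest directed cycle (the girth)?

For each vertex v, BFS finds the shortest path from v back to v.
The shortest such closed walk is net → cfg → ast → sched → net, length 4.

4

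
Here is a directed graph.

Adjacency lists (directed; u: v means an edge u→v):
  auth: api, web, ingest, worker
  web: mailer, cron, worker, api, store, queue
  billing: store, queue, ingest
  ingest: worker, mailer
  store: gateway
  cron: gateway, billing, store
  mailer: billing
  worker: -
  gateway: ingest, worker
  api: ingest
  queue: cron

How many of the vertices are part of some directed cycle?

A vertex is on a directed cycle iff it belongs to a strongly connected component of size ≥ 2 (or has a self-loop).
The vertices on cycles are {cron, queue, store, ingest, mailer, billing, gateway} — 7 in total.

7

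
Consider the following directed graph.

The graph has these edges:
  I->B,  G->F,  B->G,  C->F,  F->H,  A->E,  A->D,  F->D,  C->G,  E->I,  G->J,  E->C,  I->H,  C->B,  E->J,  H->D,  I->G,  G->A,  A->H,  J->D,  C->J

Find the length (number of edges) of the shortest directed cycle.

4

For each vertex v, BFS finds the shortest path from v back to v.
The shortest such closed walk is E → C → G → A → E, length 4.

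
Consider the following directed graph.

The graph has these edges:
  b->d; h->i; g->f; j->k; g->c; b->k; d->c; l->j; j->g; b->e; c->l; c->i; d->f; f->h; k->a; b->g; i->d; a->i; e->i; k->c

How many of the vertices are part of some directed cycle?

A vertex is on a directed cycle iff it belongs to a strongly connected component of size ≥ 2 (or has a self-loop).
The vertices on cycles are {a, c, d, f, g, h, i, j, k, l} — 10 in total.

10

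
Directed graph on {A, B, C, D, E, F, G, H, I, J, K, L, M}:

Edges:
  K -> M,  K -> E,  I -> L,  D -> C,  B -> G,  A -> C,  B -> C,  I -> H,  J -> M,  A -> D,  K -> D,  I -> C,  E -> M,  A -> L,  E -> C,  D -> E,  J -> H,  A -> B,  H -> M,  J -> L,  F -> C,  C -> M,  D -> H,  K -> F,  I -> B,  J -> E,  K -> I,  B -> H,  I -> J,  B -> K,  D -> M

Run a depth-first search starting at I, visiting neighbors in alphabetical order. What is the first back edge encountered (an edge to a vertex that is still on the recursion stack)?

DFS from I (visiting neighbors in alphabetical order); mark gray on enter, black on exit:
I gray
  B gray
    C gray
      M gray
      M black
    C black
    G gray
    G black
    H gray
      H→M: M black — skip
    H black
    K gray
      D gray
        D→C: C black — skip
        E gray
          E→C: C black — skip
          E→M: M black — skip
        E black
        D→H: H black — skip
        D→M: M black — skip
      D black
      K→E: E black — skip
      F gray
        F→C: C black — skip
      F black
      K→I: I is gray → back edge
First back edge: K → I.

K→I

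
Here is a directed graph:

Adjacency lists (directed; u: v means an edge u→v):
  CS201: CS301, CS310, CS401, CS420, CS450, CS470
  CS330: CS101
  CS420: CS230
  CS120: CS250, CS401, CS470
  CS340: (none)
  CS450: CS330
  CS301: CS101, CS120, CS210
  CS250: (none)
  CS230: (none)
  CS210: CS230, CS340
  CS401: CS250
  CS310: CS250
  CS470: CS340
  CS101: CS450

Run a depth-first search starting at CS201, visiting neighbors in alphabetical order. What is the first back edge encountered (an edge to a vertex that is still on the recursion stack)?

DFS from CS201 (visiting neighbors in alphabetical order); mark gray on enter, black on exit:
CS201 gray
  CS301 gray
    CS101 gray
      CS450 gray
        CS330 gray
          CS330→CS101: CS101 is gray → back edge
First back edge: CS330 → CS101.

CS330→CS101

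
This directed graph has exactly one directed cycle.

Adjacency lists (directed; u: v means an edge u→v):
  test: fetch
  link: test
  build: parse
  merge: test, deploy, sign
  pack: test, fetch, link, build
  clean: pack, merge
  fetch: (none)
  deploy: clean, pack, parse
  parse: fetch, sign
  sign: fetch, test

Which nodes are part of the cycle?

clean, merge, deploy

DFS with gray/black marking from merge:
merge gray
  test gray
    fetch gray
    fetch black
  test black
  deploy gray
    clean gray
      pack gray
        pack→test: test black — skip
        pack→fetch: fetch black — skip
        link gray
          link→test: test black — skip
        link black
        build gray
          parse gray
            parse→fetch: fetch black — skip
            sign gray
              sign→fetch: fetch black — skip
              sign→test: test black — skip
            sign black
          parse black
        build black
      pack black
      clean→merge: merge is gray → back edge
Back edge closes the cycle merge → deploy → clean → merge; its vertices are {clean, merge, deploy}.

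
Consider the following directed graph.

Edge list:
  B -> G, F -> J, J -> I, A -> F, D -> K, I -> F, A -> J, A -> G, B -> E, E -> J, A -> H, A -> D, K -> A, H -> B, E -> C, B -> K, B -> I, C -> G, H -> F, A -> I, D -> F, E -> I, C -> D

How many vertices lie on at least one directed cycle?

A vertex is on a directed cycle iff it belongs to a strongly connected component of size ≥ 2 (or has a self-loop).
The vertices on cycles are {A, B, C, D, E, F, H, I, J, K} — 10 in total.

10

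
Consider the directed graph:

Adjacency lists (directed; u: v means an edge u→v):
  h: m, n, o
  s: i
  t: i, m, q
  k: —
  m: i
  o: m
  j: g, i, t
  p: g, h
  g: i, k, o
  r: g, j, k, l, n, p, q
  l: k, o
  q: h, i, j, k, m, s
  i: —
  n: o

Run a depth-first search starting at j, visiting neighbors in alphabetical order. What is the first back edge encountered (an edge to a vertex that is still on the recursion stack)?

q→j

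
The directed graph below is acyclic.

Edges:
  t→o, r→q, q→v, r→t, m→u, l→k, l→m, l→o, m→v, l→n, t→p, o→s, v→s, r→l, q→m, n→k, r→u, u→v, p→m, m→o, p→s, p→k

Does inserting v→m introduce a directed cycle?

Adding v→m creates a cycle iff m can already reach v.
Path from m: m → v.
So m → … → v → m is a cycle.

Yes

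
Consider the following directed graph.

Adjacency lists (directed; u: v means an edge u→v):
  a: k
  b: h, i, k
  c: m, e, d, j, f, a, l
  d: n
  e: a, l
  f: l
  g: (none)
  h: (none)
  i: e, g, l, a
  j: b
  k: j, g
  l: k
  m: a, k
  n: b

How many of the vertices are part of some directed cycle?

A vertex is on a directed cycle iff it belongs to a strongly connected component of size ≥ 2 (or has a self-loop).
The vertices on cycles are {a, b, e, i, j, k, l} — 7 in total.

7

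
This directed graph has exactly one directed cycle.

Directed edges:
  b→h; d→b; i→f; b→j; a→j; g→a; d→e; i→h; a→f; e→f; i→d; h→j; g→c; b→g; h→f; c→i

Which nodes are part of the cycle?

b, c, d, g, i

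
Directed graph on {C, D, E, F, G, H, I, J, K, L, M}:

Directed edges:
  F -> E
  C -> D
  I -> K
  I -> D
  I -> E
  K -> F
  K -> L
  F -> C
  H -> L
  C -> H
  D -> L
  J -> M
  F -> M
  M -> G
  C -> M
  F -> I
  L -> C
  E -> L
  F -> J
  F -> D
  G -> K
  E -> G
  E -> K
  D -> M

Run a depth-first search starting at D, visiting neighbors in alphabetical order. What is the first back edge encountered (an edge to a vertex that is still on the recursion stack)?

DFS from D (visiting neighbors in alphabetical order); mark gray on enter, black on exit:
D gray
  L gray
    C gray
      C→D: D is gray → back edge
First back edge: C → D.

C->D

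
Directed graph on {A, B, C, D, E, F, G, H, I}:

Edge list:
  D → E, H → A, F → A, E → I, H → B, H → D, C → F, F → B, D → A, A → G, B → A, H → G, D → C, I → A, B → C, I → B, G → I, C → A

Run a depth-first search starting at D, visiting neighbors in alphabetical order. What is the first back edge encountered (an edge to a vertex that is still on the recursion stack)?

DFS from D (visiting neighbors in alphabetical order); mark gray on enter, black on exit:
D gray
  A gray
    G gray
      I gray
        I→A: A is gray → back edge
First back edge: I → A.

I→A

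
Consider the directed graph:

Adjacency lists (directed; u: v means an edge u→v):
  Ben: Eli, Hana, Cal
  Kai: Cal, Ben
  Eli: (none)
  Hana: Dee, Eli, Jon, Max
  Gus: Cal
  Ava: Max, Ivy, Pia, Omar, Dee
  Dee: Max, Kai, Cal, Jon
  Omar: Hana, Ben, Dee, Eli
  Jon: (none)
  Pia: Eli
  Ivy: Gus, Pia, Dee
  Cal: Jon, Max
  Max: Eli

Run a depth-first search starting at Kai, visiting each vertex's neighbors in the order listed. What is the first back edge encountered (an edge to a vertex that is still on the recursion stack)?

Dee→Kai

DFS from Kai (visiting each vertex's neighbors in the order listed); mark gray on enter, black on exit:
Kai gray
  Cal gray
    Jon gray
    Jon black
    Max gray
      Eli gray
      Eli black
    Max black
  Cal black
  Ben gray
    Ben→Eli: Eli black — skip
    Hana gray
      Dee gray
        Dee→Max: Max black — skip
        Dee→Kai: Kai is gray → back edge
First back edge: Dee → Kai.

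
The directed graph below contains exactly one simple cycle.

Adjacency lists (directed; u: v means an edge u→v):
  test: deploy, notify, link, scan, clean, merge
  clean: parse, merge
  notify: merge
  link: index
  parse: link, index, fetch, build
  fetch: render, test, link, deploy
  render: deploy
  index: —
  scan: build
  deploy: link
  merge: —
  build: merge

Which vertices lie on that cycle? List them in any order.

test, clean, fetch, parse

DFS with gray/black marking from fetch:
fetch gray
  render gray
    deploy gray
      link gray
        index gray
        index black
      link black
    deploy black
  render black
  test gray
    test→deploy: deploy black — skip
    notify gray
      merge gray
      merge black
    notify black
    test→link: link black — skip
    scan gray
      build gray
        build→merge: merge black — skip
      build black
    scan black
    clean gray
      parse gray
        parse→link: link black — skip
        parse→index: index black — skip
        parse→fetch: fetch is gray → back edge
Back edge closes the cycle fetch → test → clean → parse → fetch; its vertices are {test, clean, fetch, parse}.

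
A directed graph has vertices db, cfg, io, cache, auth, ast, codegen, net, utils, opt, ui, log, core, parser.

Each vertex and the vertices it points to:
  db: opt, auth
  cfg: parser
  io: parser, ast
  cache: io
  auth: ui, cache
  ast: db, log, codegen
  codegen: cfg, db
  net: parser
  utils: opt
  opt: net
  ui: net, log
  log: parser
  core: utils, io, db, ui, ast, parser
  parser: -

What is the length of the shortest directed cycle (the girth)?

5

For each vertex v, BFS finds the shortest path from v back to v.
The shortest such closed walk is ast → db → auth → cache → io → ast, length 5.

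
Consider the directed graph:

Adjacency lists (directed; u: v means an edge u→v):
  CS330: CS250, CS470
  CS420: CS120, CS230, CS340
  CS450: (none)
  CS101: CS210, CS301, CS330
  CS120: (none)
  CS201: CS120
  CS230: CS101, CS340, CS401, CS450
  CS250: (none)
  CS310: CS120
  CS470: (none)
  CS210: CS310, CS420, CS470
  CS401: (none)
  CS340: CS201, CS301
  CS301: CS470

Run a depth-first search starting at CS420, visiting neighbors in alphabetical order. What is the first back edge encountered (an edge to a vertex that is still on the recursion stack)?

CS210→CS420

DFS from CS420 (visiting neighbors in alphabetical order); mark gray on enter, black on exit:
CS420 gray
  CS120 gray
  CS120 black
  CS230 gray
    CS101 gray
      CS210 gray
        CS310 gray
          CS310→CS120: CS120 black — skip
        CS310 black
        CS210→CS420: CS420 is gray → back edge
First back edge: CS210 → CS420.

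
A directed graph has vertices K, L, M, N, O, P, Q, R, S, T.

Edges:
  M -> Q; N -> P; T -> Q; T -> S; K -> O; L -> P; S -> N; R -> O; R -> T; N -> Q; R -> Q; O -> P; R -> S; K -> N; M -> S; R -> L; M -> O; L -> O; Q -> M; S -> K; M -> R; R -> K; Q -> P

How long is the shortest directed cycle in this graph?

2

For each vertex v, BFS finds the shortest path from v back to v.
The shortest such closed walk is M → Q → M, length 2.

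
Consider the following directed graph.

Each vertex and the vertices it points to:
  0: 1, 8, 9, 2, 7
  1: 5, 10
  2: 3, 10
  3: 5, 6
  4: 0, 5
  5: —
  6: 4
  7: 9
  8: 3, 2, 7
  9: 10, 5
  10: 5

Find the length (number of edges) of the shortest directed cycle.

For each vertex v, BFS finds the shortest path from v back to v.
The shortest such closed walk is 6 → 4 → 0 → 2 → 3 → 6, length 5.

5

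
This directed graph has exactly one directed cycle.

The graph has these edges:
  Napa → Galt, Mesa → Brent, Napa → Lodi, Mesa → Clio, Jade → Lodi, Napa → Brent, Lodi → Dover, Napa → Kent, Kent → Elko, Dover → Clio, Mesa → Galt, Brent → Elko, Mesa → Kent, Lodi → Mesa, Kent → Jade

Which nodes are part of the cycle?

DFS with gray/black marking from Lodi:
Lodi gray
  Mesa gray
    Brent gray
      Elko gray
      Elko black
    Brent black
    Clio gray
    Clio black
    Galt gray
    Galt black
    Kent gray
      Kent→Elko: Elko black — skip
      Jade gray
        Jade→Lodi: Lodi is gray → back edge
Back edge closes the cycle Lodi → Mesa → Kent → Jade → Lodi; its vertices are {Jade, Kent, Lodi, Mesa}.

Jade, Kent, Lodi, Mesa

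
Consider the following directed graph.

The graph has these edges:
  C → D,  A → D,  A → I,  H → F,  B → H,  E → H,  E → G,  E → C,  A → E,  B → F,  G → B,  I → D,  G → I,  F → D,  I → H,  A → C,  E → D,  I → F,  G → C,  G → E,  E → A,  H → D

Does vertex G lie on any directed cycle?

Yes

G is on a cycle iff G can reach itself via ≥1 edge.
G → E → G — yes.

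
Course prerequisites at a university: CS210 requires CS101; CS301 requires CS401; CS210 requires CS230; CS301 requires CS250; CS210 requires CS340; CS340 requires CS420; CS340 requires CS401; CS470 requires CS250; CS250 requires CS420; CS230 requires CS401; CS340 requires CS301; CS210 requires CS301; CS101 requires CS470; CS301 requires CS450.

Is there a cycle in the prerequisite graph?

No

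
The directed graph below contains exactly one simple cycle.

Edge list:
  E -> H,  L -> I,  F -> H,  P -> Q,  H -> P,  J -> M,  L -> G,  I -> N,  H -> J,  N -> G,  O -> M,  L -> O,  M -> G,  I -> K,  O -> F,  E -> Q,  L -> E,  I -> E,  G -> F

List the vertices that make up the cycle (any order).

F, G, H, J, M

DFS with gray/black marking from F:
F gray
  H gray
    P gray
      Q gray
      Q black
    P black
    J gray
      M gray
        G gray
          G→F: F is gray → back edge
Back edge closes the cycle F → H → J → M → G → F; its vertices are {F, G, H, J, M}.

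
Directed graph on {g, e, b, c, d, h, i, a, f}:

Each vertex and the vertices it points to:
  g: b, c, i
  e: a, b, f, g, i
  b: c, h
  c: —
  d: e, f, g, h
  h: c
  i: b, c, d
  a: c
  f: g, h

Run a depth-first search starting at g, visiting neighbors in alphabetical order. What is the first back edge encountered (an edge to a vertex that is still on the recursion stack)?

f→g

DFS from g (visiting neighbors in alphabetical order); mark gray on enter, black on exit:
g gray
  b gray
    c gray
    c black
    h gray
      h→c: c black — skip
    h black
  b black
  g→c: c black — skip
  i gray
    i→b: b black — skip
    i→c: c black — skip
    d gray
      e gray
        a gray
          a→c: c black — skip
        a black
        e→b: b black — skip
        f gray
          f→g: g is gray → back edge
First back edge: f → g.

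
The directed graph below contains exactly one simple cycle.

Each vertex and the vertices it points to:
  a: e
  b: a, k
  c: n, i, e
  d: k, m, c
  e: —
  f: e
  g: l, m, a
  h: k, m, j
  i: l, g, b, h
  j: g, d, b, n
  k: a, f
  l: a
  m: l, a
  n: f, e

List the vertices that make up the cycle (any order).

c, d, h, i, j

DFS with gray/black marking from i:
i gray
  l gray
    a gray
      e gray
      e black
    a black
  l black
  g gray
    g→l: l black — skip
    m gray
      m→l: l black — skip
      m→a: a black — skip
    m black
    g→a: a black — skip
  g black
  b gray
    b→a: a black — skip
    k gray
      k→a: a black — skip
      f gray
        f→e: e black — skip
      f black
    k black
  b black
  h gray
    h→k: k black — skip
    h→m: m black — skip
    j gray
      j→g: g black — skip
      d gray
        d→k: k black — skip
        d→m: m black — skip
        c gray
          n gray
            n→f: f black — skip
            n→e: e black — skip
          n black
          c→i: i is gray → back edge
Back edge closes the cycle i → h → j → d → c → i; its vertices are {c, d, h, i, j}.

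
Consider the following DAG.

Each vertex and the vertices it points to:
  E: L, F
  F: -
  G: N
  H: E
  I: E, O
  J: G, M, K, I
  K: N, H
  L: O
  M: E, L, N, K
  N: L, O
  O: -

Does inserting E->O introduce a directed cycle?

No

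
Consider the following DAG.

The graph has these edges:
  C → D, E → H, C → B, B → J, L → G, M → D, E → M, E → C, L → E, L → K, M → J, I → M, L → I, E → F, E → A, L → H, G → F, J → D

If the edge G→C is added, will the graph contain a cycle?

Adding G→C creates a cycle iff C can already reach G.
Explore from C: no path reaches G. The graph stays acyclic.

No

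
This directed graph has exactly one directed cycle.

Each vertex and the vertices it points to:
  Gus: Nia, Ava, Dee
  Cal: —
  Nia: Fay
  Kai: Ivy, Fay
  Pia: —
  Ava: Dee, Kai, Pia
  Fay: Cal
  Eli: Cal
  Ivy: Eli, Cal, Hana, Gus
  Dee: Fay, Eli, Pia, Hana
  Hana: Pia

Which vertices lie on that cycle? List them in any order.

DFS with gray/black marking from Gus:
Gus gray
  Nia gray
    Fay gray
      Cal gray
      Cal black
    Fay black
  Nia black
  Ava gray
    Dee gray
      Dee→Fay: Fay black — skip
      Eli gray
        Eli→Cal: Cal black — skip
      Eli black
      Pia gray
      Pia black
      Hana gray
        Hana→Pia: Pia black — skip
      Hana black
    Dee black
    Kai gray
      Ivy gray
        Ivy→Eli: Eli black — skip
        Ivy→Cal: Cal black — skip
        Ivy→Hana: Hana black — skip
        Ivy→Gus: Gus is gray → back edge
Back edge closes the cycle Gus → Ava → Kai → Ivy → Gus; its vertices are {Ava, Gus, Ivy, Kai}.

Ava, Gus, Ivy, Kai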